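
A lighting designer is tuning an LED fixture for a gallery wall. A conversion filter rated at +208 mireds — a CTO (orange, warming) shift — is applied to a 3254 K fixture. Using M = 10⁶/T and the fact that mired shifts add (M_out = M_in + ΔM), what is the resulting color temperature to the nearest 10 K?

M_in = 10⁶/3254 = 307.31 mireds.
M_out = 307.31 + (+208) = 515.31 mireds.
T_out = 10⁶/515.31 = 1940.6 K → 1940 K.

1940 K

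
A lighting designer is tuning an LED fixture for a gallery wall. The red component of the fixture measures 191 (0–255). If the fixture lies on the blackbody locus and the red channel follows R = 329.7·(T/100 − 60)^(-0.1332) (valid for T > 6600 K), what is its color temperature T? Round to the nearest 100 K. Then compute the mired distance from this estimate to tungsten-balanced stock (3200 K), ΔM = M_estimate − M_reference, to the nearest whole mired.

(t − 60)^(-0.1332) = 191/329.7 = 0.57931.
t − 60 = 0.57931^(1/-0.1332) = 0.57931^(-7.508) = 60.245, so t = 120.245.
T = 100·t = 12025 K → 12000 K to the nearest 100 K.
M_estimate = 10⁶/12000 = 83.33; M_reference = 10⁶/3200 = 312.50.
ΔM = 83.33 − 312.50 = -229.17 → -229 mireds.

-229 mireds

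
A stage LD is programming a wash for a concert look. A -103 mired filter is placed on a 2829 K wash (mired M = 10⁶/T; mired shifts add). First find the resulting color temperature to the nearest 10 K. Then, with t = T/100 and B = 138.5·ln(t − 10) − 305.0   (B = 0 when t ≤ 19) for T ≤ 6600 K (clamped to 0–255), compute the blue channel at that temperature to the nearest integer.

M_in = 10⁶/2829 = 353.48; M_out = 353.48 + (-103) = 250.48.
T_out = 10⁶/250.48 = 3992.3 K → 3990 K; t = 39.9.
B = 138.5·ln(39.9 − 10) − 305.0 = 138.5·ln 29.9 − 305.0 = 138.5·3.3979 − 305.0 = 165.603.
Rounded: 166.

166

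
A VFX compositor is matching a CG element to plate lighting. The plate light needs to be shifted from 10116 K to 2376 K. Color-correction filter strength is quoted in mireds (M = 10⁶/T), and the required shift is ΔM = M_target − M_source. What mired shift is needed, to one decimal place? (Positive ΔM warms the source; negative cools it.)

M_source = 10⁶/10116 = 98.853; M_target = 10⁶/2376 = 420.875.
ΔM = 420.875 − 98.853 = 322.022 → +322.0 mireds, a warming shift.

+322.0 mireds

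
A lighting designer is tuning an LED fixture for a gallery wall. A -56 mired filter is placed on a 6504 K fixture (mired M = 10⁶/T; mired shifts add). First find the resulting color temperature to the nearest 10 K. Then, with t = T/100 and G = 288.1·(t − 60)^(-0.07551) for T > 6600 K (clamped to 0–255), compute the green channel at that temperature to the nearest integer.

M_in = 10⁶/6504 = 153.75; M_out = 153.75 + (-56) = 97.75.
T_out = 10⁶/97.75 = 10230.0 K → 10230 K; t = 102.3.
G = 288.1·(102.3 − 60)^(-0.07551) = 288.1·42.3^(-0.07551) = 288.1·0.75369 = 217.139.
Rounded: 217.

217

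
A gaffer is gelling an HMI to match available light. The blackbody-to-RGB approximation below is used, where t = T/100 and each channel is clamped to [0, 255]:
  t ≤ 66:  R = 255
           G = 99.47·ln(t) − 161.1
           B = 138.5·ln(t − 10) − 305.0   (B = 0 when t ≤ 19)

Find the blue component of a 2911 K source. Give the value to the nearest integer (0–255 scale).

104

t = 2911/100 = 29.11; the t ≤ 66 branch applies.
B = 138.5·ln(29.11 − 10) − 305.0 = 138.5·ln 19.11 − 305.0 = 138.5·2.9502 − 305.0 = 103.604.
Rounded: 104.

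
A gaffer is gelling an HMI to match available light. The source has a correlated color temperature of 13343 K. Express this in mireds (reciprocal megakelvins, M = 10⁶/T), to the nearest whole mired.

75 mireds

M = 10⁶ / 13343 = 74.946 → 75 mireds.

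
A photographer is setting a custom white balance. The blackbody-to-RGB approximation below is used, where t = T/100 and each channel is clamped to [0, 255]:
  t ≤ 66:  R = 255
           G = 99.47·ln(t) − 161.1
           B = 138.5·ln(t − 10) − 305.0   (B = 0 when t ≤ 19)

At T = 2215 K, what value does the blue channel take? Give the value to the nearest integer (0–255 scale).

41

t = 2215/100 = 22.15; the t ≤ 66 branch applies.
B = 138.5·ln(22.15 − 10) − 305.0 = 138.5·ln 12.15 − 305.0 = 138.5·2.4973 − 305.0 = 40.880.
Rounded: 41.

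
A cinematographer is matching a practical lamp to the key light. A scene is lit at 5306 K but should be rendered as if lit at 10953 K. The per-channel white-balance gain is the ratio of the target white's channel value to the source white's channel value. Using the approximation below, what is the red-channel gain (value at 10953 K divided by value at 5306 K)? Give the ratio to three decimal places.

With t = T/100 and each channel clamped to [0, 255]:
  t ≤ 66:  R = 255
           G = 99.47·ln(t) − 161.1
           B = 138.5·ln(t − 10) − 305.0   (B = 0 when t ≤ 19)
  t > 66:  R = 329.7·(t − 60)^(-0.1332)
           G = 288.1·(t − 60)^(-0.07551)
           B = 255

0.769

At 5306 K (t = 53.06):
  R = 255 by definition for t ≤ 66.
At 10953 K (t = 109.53):
  R = 329.7·(109.53 − 60)^(-0.1332) = 329.7·49.53^(-0.1332) = 329.7·0.59463 = 196.048.
Gain = 196.048 / 255.000 = 0.7688 → 0.769.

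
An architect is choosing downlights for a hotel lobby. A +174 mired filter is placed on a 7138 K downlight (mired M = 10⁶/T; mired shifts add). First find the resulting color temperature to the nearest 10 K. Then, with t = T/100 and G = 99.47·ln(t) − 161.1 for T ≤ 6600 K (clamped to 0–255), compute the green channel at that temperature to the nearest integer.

183

M_in = 10⁶/7138 = 140.10; M_out = 140.10 + (+174) = 314.10.
T_out = 10⁶/314.10 = 3183.7 K → 3180 K; t = 31.8.
G = 99.47·ln 31.8 − 161.1 = 99.47·3.4595 − 161.1 = 183.013.
Rounded: 183.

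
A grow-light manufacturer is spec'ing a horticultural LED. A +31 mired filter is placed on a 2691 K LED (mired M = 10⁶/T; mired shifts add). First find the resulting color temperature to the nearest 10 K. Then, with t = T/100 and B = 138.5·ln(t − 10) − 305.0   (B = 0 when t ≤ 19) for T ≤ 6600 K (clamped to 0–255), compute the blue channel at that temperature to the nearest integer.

M_in = 10⁶/2691 = 371.61; M_out = 371.61 + (+31) = 402.61.
T_out = 10⁶/402.61 = 2483.8 K → 2480 K; t = 24.8.
B = 138.5·ln(24.8 − 10) − 305.0 = 138.5·ln 14.8 − 305.0 = 138.5·2.6946 − 305.0 = 68.206.
Rounded: 68.

68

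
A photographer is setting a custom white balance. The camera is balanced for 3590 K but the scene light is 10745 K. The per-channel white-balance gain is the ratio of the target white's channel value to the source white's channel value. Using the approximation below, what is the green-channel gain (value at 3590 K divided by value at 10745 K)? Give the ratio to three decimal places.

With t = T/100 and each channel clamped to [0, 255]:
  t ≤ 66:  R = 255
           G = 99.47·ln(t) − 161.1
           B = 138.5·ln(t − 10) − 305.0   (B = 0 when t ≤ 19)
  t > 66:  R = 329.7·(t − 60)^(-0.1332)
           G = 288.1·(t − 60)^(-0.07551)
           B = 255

0.906

At 10745 K (t = 107.45):
  G = 288.1·(107.45 − 60)^(-0.07551) = 288.1·47.45^(-0.07551) = 288.1·0.74718 = 215.264.
At 3590 K (t = 35.9):
  G = 99.47·ln 35.9 − 161.1 = 99.47·3.5807 − 161.1 = 195.076.
Gain = 195.076 / 215.264 = 0.9062 → 0.906.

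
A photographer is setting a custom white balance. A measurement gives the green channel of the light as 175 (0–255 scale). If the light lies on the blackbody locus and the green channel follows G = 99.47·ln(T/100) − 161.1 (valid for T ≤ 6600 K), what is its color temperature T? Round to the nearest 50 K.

ln t = (175 + 161.1) / 99.47 = 3.3789.
t = e^3.3789 = 29.339.
T = 100·t = 2934 K → 2950 K to the nearest 50 K.

2950 K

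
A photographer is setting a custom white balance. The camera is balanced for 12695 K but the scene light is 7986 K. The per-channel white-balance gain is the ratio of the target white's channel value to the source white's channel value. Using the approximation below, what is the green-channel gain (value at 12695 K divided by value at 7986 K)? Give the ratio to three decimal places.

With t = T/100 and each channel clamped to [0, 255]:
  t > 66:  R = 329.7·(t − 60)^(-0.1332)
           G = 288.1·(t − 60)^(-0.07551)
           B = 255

At 7986 K (t = 79.86):
  G = 288.1·(79.86 − 60)^(-0.07551) = 288.1·19.86^(-0.07551) = 288.1·0.79798 = 229.897.
At 12695 K (t = 126.95):
  G = 288.1·(126.95 − 60)^(-0.07551) = 288.1·66.95^(-0.07551) = 288.1·0.72801 = 209.740.
Gain = 209.740 / 229.897 = 0.9123 → 0.912.

0.912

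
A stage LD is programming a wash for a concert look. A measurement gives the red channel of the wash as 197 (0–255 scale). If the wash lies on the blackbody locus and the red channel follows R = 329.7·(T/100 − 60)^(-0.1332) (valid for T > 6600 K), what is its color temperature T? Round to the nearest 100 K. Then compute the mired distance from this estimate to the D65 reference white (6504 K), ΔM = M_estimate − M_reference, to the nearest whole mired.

(t − 60)^(-0.1332) = 197/329.7 = 0.59751.
t − 60 = 0.59751^(1/-0.1332) = 0.59751^(-7.508) = 47.761, so t = 107.761.
T = 100·t = 10776 K → 10800 K to the nearest 100 K.
M_estimate = 10⁶/10800 = 92.59; M_reference = 10⁶/6504 = 153.75.
ΔM = 92.59 − 153.75 = -61.16 → -61 mireds.

-61 mireds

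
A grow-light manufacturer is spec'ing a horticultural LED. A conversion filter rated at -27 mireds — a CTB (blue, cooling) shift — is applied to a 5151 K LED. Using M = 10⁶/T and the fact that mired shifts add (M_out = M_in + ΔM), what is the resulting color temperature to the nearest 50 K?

6000 K

M_in = 10⁶/5151 = 194.14 mireds.
M_out = 194.14 + (-27) = 167.14 mireds.
T_out = 10⁶/167.14 = 5983.1 K → 6000 K.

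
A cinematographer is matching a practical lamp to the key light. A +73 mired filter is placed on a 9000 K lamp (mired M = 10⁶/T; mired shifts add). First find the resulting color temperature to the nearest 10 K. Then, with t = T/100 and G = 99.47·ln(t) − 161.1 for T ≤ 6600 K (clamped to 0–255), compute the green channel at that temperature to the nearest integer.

236

M_in = 10⁶/9000 = 111.11; M_out = 111.11 + (+73) = 184.11.
T_out = 10⁶/184.11 = 5431.5 K → 5430 K; t = 54.3.
G = 99.47·ln 54.3 − 161.1 = 99.47·3.9945 − 161.1 = 236.235.
Rounded: 236.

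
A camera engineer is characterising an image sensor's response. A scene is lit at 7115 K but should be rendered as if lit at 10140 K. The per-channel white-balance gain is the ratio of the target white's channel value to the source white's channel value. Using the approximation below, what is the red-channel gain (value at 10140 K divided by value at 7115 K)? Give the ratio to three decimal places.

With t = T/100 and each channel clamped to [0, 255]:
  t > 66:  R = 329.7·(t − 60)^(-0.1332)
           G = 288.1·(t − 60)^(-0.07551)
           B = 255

0.840

At 7115 K (t = 71.15):
  R = 329.7·(71.15 − 60)^(-0.1332) = 329.7·11.15^(-0.1332) = 329.7·0.72528 = 239.123.
At 10140 K (t = 101.4):
  R = 329.7·(101.4 − 60)^(-0.1332) = 329.7·41.4^(-0.1332) = 329.7·0.60900 = 200.786.
Gain = 200.786 / 239.123 = 0.8397 → 0.840.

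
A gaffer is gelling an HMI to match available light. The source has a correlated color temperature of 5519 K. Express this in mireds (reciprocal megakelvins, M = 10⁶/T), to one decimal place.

181.2 mireds

M = 10⁶ / 5519 = 181.192 → 181.2 mireds.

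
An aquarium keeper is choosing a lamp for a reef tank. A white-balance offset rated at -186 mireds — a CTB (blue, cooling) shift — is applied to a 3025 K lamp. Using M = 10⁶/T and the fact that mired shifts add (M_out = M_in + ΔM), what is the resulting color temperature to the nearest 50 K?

6900 K

M_in = 10⁶/3025 = 330.58 mireds.
M_out = 330.58 + (-186) = 144.58 mireds.
T_out = 10⁶/144.58 = 6916.7 K → 6900 K.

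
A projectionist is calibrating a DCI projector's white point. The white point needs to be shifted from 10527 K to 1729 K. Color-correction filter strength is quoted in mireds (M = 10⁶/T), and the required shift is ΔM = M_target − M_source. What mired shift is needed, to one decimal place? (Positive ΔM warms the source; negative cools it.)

+483.4 mireds

M_source = 10⁶/10527 = 94.994; M_target = 10⁶/1729 = 578.369.
ΔM = 578.369 − 94.994 = 483.375 → +483.4 mireds, a warming shift.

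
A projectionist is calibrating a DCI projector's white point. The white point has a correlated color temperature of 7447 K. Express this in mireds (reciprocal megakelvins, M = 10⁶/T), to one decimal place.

134.3 mireds

M = 10⁶ / 7447 = 134.282 → 134.3 mireds.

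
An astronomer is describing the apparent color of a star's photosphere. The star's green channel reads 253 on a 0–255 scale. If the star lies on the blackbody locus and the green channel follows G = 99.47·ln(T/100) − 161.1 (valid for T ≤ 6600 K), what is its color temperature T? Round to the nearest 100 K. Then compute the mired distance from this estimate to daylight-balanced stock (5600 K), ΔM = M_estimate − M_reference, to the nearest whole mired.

ln t = (253 + 161.1) / 99.47 = 4.1631.
t = e^4.1631 = 64.268.
T = 100·t = 6427 K → 6400 K to the nearest 100 K.
M_estimate = 10⁶/6400 = 156.25; M_reference = 10⁶/5600 = 178.57.
ΔM = 156.25 − 178.57 = -22.32 → -22 mireds.

-22 mireds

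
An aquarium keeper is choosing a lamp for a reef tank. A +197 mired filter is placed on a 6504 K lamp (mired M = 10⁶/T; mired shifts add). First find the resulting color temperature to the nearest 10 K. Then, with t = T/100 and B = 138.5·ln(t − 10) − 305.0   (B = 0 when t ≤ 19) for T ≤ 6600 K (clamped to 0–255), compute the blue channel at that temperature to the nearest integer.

99

M_in = 10⁶/6504 = 153.75; M_out = 153.75 + (+197) = 350.75.
T_out = 10⁶/350.75 = 2851.0 K → 2850 K; t = 28.5.
B = 138.5·ln(28.5 − 10) − 305.0 = 138.5·ln 18.5 − 305.0 = 138.5·2.9178 − 305.0 = 99.111.
Rounded: 99.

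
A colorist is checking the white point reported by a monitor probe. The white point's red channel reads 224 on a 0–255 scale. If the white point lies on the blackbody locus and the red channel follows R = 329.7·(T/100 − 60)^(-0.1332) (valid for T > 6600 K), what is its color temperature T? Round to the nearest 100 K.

7800 K

(t − 60)^(-0.1332) = 224/329.7 = 0.67941.
t − 60 = 0.67941^(1/-0.1332) = 0.67941^(-7.508) = 18.209, so t = 78.209.
T = 100·t = 7821 K → 7800 K to the nearest 100 K.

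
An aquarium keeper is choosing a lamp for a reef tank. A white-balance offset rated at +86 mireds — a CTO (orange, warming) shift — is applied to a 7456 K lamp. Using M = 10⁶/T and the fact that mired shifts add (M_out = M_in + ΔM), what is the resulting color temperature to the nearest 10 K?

M_in = 10⁶/7456 = 134.12 mireds.
M_out = 134.12 + (+86) = 220.12 mireds.
T_out = 10⁶/220.12 = 4543.0 K → 4540 K.

4540 K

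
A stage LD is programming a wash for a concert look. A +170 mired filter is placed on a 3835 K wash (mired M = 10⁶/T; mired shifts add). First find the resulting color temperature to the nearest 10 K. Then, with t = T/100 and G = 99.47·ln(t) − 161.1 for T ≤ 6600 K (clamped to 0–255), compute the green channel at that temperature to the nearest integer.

152

M_in = 10⁶/3835 = 260.76; M_out = 260.76 + (+170) = 430.76.
T_out = 10⁶/430.76 = 2321.5 K → 2320 K; t = 23.2.
G = 99.47·ln 23.2 − 161.1 = 99.47·3.1442 − 161.1 = 151.649.
Rounded: 152.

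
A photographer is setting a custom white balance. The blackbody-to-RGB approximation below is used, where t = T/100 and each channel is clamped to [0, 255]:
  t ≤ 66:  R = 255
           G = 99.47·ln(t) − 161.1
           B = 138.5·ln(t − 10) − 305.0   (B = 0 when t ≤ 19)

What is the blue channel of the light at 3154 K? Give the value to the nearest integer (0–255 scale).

t = 3154/100 = 31.54; the t ≤ 66 branch applies.
B = 138.5·ln(31.54 − 10) − 305.0 = 138.5·ln 21.54 − 305.0 = 138.5·3.0699 − 305.0 = 120.183.
Rounded: 120.

120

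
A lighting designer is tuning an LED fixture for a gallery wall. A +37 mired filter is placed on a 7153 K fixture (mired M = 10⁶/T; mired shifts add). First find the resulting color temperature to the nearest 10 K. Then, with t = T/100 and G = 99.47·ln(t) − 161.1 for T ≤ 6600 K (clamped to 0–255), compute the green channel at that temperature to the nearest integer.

M_in = 10⁶/7153 = 139.80; M_out = 139.80 + (+37) = 176.80.
T_out = 10⁶/176.80 = 5656.1 K → 5660 K; t = 56.6.
G = 99.47·ln 56.6 − 161.1 = 99.47·4.0360 − 161.1 = 240.362.
Rounded: 240.

240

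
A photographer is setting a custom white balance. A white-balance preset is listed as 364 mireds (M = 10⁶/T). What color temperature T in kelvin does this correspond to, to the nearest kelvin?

2747 K

T = 10⁶ / 364 = 2747.25 K → 2747 K.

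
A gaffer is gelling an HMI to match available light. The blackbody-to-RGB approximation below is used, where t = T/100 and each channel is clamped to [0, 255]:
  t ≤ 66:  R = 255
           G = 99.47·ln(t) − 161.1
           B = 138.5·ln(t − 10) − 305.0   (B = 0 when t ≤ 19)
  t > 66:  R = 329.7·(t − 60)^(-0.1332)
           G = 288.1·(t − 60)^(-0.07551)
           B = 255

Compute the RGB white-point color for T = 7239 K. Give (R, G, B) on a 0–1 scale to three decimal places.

t = 7239/100 = 72.39; the t > 66 branch applies.
R = 329.7·(72.39 − 60)^(-0.1332) = 329.7·12.39^(-0.1332) = 329.7·0.71516 = 235.788.
G = 288.1·(72.39 − 60)^(-0.07551) = 288.1·12.39^(-0.07551) = 288.1·0.82692 = 238.235.
B = 255 by definition for t > 66.
Dividing each by 255: (0.9247, 0.9343, 1.0000) → (0.925, 0.934, 1.000).

(0.925, 0.934, 1.000)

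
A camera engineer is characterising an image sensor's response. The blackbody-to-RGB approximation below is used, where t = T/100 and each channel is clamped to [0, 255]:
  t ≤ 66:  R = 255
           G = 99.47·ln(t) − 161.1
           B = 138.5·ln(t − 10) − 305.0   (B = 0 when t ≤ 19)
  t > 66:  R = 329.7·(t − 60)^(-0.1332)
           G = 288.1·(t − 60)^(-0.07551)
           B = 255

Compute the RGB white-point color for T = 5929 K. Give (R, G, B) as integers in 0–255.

(255, 245, 235)

t = 5929/100 = 59.29; the t ≤ 66 branch applies.
R = 255 by definition for t ≤ 66.
G = 99.47·ln 59.29 − 161.1 = 99.47·4.0824 − 161.1 = 244.980.
B = 138.5·ln(59.29 − 10) − 305.0 = 138.5·ln 49.29 − 305.0 = 138.5·3.8977 − 305.0 = 234.834.
Rounded: (255, 245, 235).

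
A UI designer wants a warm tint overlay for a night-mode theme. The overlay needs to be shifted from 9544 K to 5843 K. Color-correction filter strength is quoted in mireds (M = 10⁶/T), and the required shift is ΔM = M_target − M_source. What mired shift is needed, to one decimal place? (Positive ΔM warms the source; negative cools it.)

+66.4 mireds

M_source = 10⁶/9544 = 104.778; M_target = 10⁶/5843 = 171.145.
ΔM = 171.145 − 104.778 = 66.367 → +66.4 mireds, a warming shift.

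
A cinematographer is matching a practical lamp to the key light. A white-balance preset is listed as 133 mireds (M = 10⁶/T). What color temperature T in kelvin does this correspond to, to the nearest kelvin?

T = 10⁶ / 133 = 7518.80 K → 7519 K.

7519 K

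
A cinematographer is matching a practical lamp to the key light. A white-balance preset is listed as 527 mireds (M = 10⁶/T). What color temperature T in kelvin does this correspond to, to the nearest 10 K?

1900 K

T = 10⁶ / 527 = 1897.53 K → 1900 K.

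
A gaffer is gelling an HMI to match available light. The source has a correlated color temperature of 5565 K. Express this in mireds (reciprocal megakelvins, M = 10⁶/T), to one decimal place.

M = 10⁶ / 5565 = 179.695 → 179.7 mireds.

179.7 mireds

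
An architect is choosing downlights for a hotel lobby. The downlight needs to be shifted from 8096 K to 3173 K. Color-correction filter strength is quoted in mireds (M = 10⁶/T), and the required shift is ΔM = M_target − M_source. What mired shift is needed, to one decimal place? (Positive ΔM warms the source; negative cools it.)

+191.6 mireds

M_source = 10⁶/8096 = 123.518; M_target = 10⁶/3173 = 315.159.
ΔM = 315.159 − 123.518 = 191.641 → +191.6 mireds, a warming shift.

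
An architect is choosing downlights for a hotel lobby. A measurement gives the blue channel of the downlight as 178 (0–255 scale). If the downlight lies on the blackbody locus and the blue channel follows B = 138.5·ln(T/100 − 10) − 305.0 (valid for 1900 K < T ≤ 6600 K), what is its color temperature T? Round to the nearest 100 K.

ln(t − 10) = (178 + 305.0) / 138.5 = 3.4874.
t − 10 = e^3.4874 = 32.700, so t = 42.700.
T = 100·t = 4270 K → 4300 K to the nearest 100 K.

4300 K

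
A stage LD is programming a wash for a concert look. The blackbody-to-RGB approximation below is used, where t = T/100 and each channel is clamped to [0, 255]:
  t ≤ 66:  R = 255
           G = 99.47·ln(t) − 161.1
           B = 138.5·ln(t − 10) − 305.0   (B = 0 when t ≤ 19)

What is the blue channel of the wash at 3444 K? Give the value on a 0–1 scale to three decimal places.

0.540

t = 3444/100 = 34.44; the t ≤ 66 branch applies.
B = 138.5·ln(34.44 − 10) − 305.0 = 138.5·ln 24.44 − 305.0 = 138.5·3.1962 − 305.0 = 137.677.
On a 0–1 scale: 137.677/255 = 0.5399 → 0.540.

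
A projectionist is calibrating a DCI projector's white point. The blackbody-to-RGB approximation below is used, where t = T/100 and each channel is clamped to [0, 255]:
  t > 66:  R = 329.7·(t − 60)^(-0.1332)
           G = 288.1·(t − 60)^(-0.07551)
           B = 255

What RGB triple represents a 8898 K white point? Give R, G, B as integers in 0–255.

t = 8898/100 = 88.98; the t > 66 branch applies.
R = 329.7·(88.98 − 60)^(-0.1332) = 329.7·28.98^(-0.1332) = 329.7·0.63863 = 210.556.
G = 288.1·(88.98 − 60)^(-0.07551) = 288.1·28.98^(-0.07551) = 288.1·0.77553 = 223.429.
B = 255 by definition for t > 66.
Rounded: (211, 223, 255).

R=211, G=223, B=255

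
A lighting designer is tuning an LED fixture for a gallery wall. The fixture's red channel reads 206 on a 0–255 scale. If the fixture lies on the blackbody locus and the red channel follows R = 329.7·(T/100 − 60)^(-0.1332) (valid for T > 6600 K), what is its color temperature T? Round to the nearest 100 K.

9400 K

(t − 60)^(-0.1332) = 206/329.7 = 0.62481.
t − 60 = 0.62481^(1/-0.1332) = 0.62481^(-7.508) = 34.152, so t = 94.152.
T = 100·t = 9415 K → 9400 K to the nearest 100 K.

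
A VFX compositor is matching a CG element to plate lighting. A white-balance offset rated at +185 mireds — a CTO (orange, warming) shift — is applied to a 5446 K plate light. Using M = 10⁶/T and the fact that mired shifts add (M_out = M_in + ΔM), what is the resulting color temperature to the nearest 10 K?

2710 K

M_in = 10⁶/5446 = 183.62 mireds.
M_out = 183.62 + (+185) = 368.62 mireds.
T_out = 10⁶/368.62 = 2712.8 K → 2710 K.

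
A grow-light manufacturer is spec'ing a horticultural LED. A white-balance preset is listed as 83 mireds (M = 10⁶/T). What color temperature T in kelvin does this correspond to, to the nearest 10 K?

12050 K

T = 10⁶ / 83 = 12048.19 K → 12050 K.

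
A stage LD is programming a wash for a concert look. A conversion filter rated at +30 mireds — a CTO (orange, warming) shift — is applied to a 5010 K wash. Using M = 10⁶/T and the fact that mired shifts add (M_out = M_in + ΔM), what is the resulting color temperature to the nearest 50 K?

4350 K

M_in = 10⁶/5010 = 199.60 mireds.
M_out = 199.60 + (+30) = 229.60 mireds.
T_out = 10⁶/229.60 = 4355.4 K → 4350 K.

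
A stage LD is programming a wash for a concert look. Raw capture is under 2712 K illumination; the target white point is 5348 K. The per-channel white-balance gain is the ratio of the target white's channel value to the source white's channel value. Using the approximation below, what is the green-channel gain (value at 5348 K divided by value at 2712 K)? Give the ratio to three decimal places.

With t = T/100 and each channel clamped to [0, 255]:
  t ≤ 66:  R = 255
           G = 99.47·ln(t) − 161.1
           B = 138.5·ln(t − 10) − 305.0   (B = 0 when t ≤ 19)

1.404

At 2712 K (t = 27.12):
  G = 99.47·ln 27.12 − 161.1 = 99.47·3.3003 − 161.1 = 167.178.
At 5348 K (t = 53.48):
  G = 99.47·ln 53.48 − 161.1 = 99.47·3.9793 − 161.1 = 234.722.
Gain = 234.722 / 167.178 = 1.4040 → 1.404.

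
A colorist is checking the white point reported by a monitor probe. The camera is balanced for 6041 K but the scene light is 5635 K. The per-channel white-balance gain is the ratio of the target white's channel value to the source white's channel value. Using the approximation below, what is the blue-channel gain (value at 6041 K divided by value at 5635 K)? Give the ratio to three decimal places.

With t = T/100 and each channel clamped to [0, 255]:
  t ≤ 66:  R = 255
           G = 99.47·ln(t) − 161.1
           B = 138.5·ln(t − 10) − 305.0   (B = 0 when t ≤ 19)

At 5635 K (t = 56.35):
  B = 138.5·ln(56.35 − 10) − 305.0 = 138.5·ln 46.35 − 305.0 = 138.5·3.8362 − 305.0 = 226.317.
At 6041 K (t = 60.41):
  B = 138.5·ln(60.41 − 10) − 305.0 = 138.5·ln 50.41 − 305.0 = 138.5·3.9202 − 305.0 = 237.946.
Gain = 237.946 / 226.317 = 1.0514 → 1.051.

1.051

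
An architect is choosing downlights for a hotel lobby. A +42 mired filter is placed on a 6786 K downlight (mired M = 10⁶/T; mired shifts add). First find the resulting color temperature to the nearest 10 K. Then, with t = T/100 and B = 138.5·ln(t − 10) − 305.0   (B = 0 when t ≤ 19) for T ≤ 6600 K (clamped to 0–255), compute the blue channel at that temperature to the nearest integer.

M_in = 10⁶/6786 = 147.36; M_out = 147.36 + (+42) = 189.36.
T_out = 10⁶/189.36 = 5280.9 K → 5280 K; t = 52.8.
B = 138.5·ln(52.8 − 10) − 305.0 = 138.5·ln 42.8 − 305.0 = 138.5·3.7565 − 305.0 = 215.281.
Rounded: 215.

215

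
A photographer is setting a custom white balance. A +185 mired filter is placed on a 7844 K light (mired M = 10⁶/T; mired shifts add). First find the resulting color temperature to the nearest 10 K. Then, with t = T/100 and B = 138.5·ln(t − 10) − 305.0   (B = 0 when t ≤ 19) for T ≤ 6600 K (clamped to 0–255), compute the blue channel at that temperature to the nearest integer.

123

M_in = 10⁶/7844 = 127.49; M_out = 127.49 + (+185) = 312.49.
T_out = 10⁶/312.49 = 3200.1 K → 3200 K; t = 32.
B = 138.5·ln(32 − 10) − 305.0 = 138.5·ln 22 − 305.0 = 138.5·3.0910 − 305.0 = 123.109.
Rounded: 123.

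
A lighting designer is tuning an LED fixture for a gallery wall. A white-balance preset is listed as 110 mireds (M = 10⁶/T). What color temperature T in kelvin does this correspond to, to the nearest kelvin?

T = 10⁶ / 110 = 9090.91 K → 9091 K.

9091 K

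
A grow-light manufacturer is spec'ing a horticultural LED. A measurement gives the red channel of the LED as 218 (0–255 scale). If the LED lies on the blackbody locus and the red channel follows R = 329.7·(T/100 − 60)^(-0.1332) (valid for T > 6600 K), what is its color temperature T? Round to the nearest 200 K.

(t − 60)^(-0.1332) = 218/329.7 = 0.66121.
t − 60 = 0.66121^(1/-0.1332) = 0.66121^(-7.508) = 22.326, so t = 82.326.
T = 100·t = 8233 K → 8200 K to the nearest 200 K.

8200 K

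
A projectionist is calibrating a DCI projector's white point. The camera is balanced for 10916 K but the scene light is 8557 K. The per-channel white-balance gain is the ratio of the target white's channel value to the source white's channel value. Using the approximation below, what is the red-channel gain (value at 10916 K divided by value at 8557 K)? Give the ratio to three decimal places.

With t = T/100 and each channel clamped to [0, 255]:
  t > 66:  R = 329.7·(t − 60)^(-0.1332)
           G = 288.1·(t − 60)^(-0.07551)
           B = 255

At 8557 K (t = 85.57):
  R = 329.7·(85.57 − 60)^(-0.1332) = 329.7·25.57^(-0.1332) = 329.7·0.64937 = 214.096.
At 10916 K (t = 109.16):
  R = 329.7·(109.16 − 60)^(-0.1332) = 329.7·49.16^(-0.1332) = 329.7·0.59522 = 196.244.
Gain = 196.244 / 214.096 = 0.9166 → 0.917.

0.917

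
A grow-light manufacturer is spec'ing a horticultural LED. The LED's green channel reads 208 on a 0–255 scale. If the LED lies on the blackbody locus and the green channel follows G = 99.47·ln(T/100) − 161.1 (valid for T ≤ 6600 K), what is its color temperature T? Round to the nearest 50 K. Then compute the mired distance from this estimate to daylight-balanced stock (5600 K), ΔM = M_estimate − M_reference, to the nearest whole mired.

+65 mireds

ln t = (208 + 161.1) / 99.47 = 3.7107.
t = e^3.7107 = 40.881.
T = 100·t = 4088 K → 4100 K to the nearest 50 K.
M_estimate = 10⁶/4100 = 243.90; M_reference = 10⁶/5600 = 178.57.
ΔM = 243.90 − 178.57 = 65.33 → +65 mireds.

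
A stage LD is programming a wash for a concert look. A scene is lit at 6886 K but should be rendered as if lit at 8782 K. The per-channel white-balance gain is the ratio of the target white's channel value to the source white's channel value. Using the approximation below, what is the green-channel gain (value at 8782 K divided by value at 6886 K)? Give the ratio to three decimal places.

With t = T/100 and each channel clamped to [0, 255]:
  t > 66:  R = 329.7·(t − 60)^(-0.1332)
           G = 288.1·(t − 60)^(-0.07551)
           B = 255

0.917

At 6886 K (t = 68.86):
  G = 288.1·(68.86 − 60)^(-0.07551) = 288.1·8.86^(-0.07551) = 288.1·0.84812 = 244.344.
At 8782 K (t = 87.82):
  G = 288.1·(87.82 − 60)^(-0.07551) = 288.1·27.82^(-0.07551) = 288.1·0.77792 = 224.120.
Gain = 224.120 / 244.344 = 0.9172 → 0.917.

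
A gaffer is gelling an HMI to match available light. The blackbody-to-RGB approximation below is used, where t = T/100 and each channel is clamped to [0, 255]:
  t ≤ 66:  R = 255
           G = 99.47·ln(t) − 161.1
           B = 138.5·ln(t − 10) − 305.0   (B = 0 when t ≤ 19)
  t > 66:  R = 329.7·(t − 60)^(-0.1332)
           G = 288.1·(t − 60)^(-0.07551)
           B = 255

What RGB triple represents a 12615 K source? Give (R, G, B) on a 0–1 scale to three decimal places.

(0.740, 0.823, 1.000)

t = 12615/100 = 126.15; the t > 66 branch applies.
R = 329.7·(126.15 − 60)^(-0.1332) = 329.7·66.15^(-0.1332) = 329.7·0.57214 = 188.636.
G = 288.1·(126.15 − 60)^(-0.07551) = 288.1·66.15^(-0.07551) = 288.1·0.72867 = 209.930.
B = 255 by definition for t > 66.
Dividing each by 255: (0.7397, 0.8233, 1.0000) → (0.740, 0.823, 1.000).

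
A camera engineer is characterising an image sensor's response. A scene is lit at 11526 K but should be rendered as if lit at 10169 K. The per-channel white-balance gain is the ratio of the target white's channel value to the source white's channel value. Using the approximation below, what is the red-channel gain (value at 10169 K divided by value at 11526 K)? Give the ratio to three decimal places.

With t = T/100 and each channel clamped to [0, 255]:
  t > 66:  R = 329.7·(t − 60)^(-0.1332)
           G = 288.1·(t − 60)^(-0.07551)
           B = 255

At 11526 K (t = 115.26):
  R = 329.7·(115.26 − 60)^(-0.1332) = 329.7·55.26^(-0.1332) = 329.7·0.58602 = 193.210.
At 10169 K (t = 101.69):
  R = 329.7·(101.69 − 60)^(-0.1332) = 329.7·41.69^(-0.1332) = 329.7·0.60843 = 200.600.
Gain = 200.600 / 193.210 = 1.0382 → 1.038.

1.038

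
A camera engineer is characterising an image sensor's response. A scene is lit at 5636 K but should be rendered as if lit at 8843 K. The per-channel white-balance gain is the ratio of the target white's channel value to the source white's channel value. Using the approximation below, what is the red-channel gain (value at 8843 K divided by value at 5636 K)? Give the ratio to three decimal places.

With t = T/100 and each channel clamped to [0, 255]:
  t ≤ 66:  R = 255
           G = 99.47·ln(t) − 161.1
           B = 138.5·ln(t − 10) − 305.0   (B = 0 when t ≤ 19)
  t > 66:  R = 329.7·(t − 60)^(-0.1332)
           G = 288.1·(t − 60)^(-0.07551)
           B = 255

0.828

At 5636 K (t = 56.36):
  R = 255 by definition for t ≤ 66.
At 8843 K (t = 88.43):
  R = 329.7·(88.43 − 60)^(-0.1332) = 329.7·28.43^(-0.1332) = 329.7·0.64026 = 211.094.
Gain = 211.094 / 255.000 = 0.8278 → 0.828.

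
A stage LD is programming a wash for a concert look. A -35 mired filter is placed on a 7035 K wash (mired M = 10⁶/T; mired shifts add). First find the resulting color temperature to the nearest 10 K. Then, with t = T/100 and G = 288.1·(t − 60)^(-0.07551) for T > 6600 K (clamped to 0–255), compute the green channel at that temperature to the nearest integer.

M_in = 10⁶/7035 = 142.15; M_out = 142.15 + (-35) = 107.15.
T_out = 10⁶/107.15 = 9333.0 K → 9330 K; t = 93.3.
G = 288.1·(93.3 − 60)^(-0.07551) = 288.1·33.3^(-0.07551) = 288.1·0.76743 = 221.097.
Rounded: 221.

221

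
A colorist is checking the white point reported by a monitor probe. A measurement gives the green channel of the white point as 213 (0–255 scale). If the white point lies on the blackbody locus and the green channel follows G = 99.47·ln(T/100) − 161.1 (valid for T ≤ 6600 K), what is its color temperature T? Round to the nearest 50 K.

ln t = (213 + 161.1) / 99.47 = 3.7609.
t = e^3.7609 = 42.989.
T = 100·t = 4299 K → 4300 K to the nearest 50 K.

4300 K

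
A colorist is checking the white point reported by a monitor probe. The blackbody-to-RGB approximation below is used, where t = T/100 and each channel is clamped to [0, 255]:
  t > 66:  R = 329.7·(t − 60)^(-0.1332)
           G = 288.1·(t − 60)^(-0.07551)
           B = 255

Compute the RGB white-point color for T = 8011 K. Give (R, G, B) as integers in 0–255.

(221, 230, 255)

t = 8011/100 = 80.11; the t > 66 branch applies.
R = 329.7·(80.11 − 60)^(-0.1332) = 329.7·20.11^(-0.1332) = 329.7·0.67048 = 221.057.
G = 288.1·(80.11 − 60)^(-0.07551) = 288.1·20.11^(-0.07551) = 288.1·0.79722 = 229.680.
B = 255 by definition for t > 66.
Rounded: (221, 230, 255).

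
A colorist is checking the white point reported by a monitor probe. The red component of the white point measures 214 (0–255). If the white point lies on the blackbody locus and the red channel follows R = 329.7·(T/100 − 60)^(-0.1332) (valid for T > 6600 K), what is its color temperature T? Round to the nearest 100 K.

8600 K

(t − 60)^(-0.1332) = 214/329.7 = 0.64907.
t − 60 = 0.64907^(1/-0.1332) = 0.64907^(-7.508) = 25.657, so t = 85.657.
T = 100·t = 8566 K → 8600 K to the nearest 100 K.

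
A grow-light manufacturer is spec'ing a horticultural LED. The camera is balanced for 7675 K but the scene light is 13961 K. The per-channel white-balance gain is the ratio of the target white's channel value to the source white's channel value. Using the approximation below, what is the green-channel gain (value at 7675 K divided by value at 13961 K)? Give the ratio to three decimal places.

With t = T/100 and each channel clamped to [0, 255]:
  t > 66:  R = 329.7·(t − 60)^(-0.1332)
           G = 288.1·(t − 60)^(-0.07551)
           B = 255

At 13961 K (t = 139.61):
  G = 288.1·(139.61 − 60)^(-0.07551) = 288.1·79.61^(-0.07551) = 288.1·0.71855 = 207.015.
At 7675 K (t = 76.75):
  G = 288.1·(76.75 − 60)^(-0.07551) = 288.1·16.75^(-0.07551) = 288.1·0.80830 = 232.872.
Gain = 232.872 / 207.015 = 1.1249 → 1.125.

1.125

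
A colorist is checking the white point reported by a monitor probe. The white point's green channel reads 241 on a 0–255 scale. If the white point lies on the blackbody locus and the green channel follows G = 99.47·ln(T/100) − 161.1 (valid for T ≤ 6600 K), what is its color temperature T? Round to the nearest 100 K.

ln t = (241 + 161.1) / 99.47 = 4.0424.
t = e^4.0424 = 56.964.
T = 100·t = 5696 K → 5700 K to the nearest 100 K.

5700 K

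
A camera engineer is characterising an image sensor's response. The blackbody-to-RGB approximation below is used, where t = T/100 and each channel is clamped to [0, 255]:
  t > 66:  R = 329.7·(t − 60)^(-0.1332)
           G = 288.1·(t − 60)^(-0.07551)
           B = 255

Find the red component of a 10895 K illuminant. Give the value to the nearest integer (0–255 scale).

t = 10895/100 = 108.95; the t > 66 branch applies.
R = 329.7·(108.95 − 60)^(-0.1332) = 329.7·48.95^(-0.1332) = 329.7·0.59556 = 196.356.
Rounded: 196.

196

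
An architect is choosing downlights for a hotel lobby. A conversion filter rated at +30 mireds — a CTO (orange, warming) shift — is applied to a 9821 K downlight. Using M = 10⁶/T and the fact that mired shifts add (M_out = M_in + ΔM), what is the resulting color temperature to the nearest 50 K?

7600 K

M_in = 10⁶/9821 = 101.82 mireds.
M_out = 101.82 + (+30) = 131.82 mireds.
T_out = 10⁶/131.82 = 7586.0 K → 7600 K.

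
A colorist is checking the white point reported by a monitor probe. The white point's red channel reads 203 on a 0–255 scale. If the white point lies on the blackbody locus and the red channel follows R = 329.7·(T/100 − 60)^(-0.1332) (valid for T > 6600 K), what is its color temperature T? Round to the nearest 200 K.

(t − 60)^(-0.1332) = 203/329.7 = 0.61571.
t − 60 = 0.61571^(1/-0.1332) = 0.61571^(-7.508) = 38.129, so t = 98.129.
T = 100·t = 9813 K → 9800 K to the nearest 200 K.

9800 K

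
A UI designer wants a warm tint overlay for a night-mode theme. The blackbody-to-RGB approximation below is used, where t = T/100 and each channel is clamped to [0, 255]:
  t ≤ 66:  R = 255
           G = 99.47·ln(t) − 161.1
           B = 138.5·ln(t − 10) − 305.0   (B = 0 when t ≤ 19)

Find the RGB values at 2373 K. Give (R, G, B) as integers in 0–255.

(255, 154, 58)

t = 2373/100 = 23.73; the t ≤ 66 branch applies.
R = 255 by definition for t ≤ 66.
G = 99.47·ln 23.73 − 161.1 = 99.47·3.1667 − 161.1 = 153.896.
B = 138.5·ln(23.73 − 10) − 305.0 = 138.5·ln 13.73 − 305.0 = 138.5·2.6196 − 305.0 = 57.812.
Rounded: (255, 154, 58).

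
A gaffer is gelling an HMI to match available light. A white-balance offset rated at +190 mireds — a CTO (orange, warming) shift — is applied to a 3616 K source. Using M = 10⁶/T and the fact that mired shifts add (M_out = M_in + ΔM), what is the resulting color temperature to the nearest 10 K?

2140 K

M_in = 10⁶/3616 = 276.55 mireds.
M_out = 276.55 + (+190) = 466.55 mireds.
T_out = 10⁶/466.55 = 2143.4 K → 2140 K.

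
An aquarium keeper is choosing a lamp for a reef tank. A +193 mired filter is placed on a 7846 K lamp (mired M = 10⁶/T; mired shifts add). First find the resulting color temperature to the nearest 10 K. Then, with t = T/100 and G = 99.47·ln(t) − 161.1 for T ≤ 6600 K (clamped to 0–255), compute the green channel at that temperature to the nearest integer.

181

M_in = 10⁶/7846 = 127.45; M_out = 127.45 + (+193) = 320.45.
T_out = 10⁶/320.45 = 3120.6 K → 3120 K; t = 31.2.
G = 99.47·ln 31.2 − 161.1 = 99.47·3.4404 − 161.1 = 181.118.
Rounded: 181.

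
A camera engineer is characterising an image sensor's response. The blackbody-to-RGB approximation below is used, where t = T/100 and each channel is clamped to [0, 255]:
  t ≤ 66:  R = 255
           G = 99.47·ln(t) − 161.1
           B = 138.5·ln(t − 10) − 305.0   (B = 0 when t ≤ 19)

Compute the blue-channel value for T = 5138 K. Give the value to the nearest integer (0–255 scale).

t = 5138/100 = 51.38; the t ≤ 66 branch applies.
B = 138.5·ln(51.38 − 10) − 305.0 = 138.5·ln 41.38 − 305.0 = 138.5·3.7228 − 305.0 = 210.607.
Rounded: 211.

211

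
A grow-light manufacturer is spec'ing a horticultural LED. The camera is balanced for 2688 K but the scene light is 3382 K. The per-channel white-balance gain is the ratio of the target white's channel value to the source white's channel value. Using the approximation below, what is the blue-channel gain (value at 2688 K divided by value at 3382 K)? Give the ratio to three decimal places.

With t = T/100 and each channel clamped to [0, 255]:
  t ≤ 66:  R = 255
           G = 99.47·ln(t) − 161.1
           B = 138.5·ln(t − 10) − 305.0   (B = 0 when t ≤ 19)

0.644

At 3382 K (t = 33.82):
  B = 138.5·ln(33.82 − 10) − 305.0 = 138.5·ln 23.82 − 305.0 = 138.5·3.1705 − 305.0 = 134.118.
At 2688 K (t = 26.88):
  B = 138.5·ln(26.88 − 10) − 305.0 = 138.5·ln 16.88 − 305.0 = 138.5·2.8261 − 305.0 = 86.419.
Gain = 86.419 / 134.118 = 0.6444 → 0.644.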